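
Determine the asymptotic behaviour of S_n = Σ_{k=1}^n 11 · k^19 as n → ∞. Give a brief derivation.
S_n ~ 11 · n^20 / 20

By integral comparison (Euler-Maclaurin), Σ_{k=1}^n 11 · k^19 = 11 · ∫_0^n x^19 dx + O(n^19) = 11 · n^20/20 + O(n^19). (Equivalently, Faulhaber's formula gives the same leading term.)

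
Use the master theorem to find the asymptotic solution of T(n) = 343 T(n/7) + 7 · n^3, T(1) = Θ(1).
T(n) = Θ(n^3 log n)

log_7 343 = 3, and f(n) = 7 · n^3 = Θ(n^(log_7 343)). This is Case 2 of the master theorem: T(n) = Θ(f(n) · log n) = Θ(n^3 log n).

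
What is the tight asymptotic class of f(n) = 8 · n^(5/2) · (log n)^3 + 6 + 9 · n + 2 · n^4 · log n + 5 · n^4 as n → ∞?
f(n) ∈ Θ(n^4 · log n)

Compare the terms by growth order. For large n, n^a · (log n)^b dominates n^a' · (log n)^b' iff a > a', or (a = a' and b > b'). Ranking the 5 terms shows the dominant one is 2 · n^4 · log n. Hence f(n) ∈ Θ(n^4 · log n).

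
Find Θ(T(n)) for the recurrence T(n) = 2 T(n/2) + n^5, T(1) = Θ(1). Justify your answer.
T(n) = Θ(n^5)

log_2 2 ≈ 1.000. f(n) = n^5 dominates n^(log_2 2) since 5 > 1.000, and the regularity condition a·f(n/b) = 2·(n/2)^5 = (2/32)·n^5 ≤ c·f(n) holds with c = 2/32 ≈ 0.0625 < 1. So this is Case 3: T(n) = Θ(f(n)) = Θ(n^5).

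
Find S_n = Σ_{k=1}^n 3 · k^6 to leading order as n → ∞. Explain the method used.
S_n ~ 3 · n^7 / 7

By integral comparison (Euler-Maclaurin), Σ_{k=1}^n 3 · k^6 = 3 · ∫_0^n x^6 dx + O(n^6) = 3 · n^7/7 + O(n^6). (Equivalently, Faulhaber's formula gives the same leading term.)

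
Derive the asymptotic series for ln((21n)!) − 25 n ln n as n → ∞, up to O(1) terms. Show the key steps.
ln((21n)!) − 25 n ln n = −4 n ln n + 21(ln 21 − 1) n + (1/2) ln(2π·21n) + O(1/n)

Stirling: ln((21n)!) = 21n ln(21n) − 21n + (1/2) ln(2π·21n) + O(1/n).
Expand 21n ln(21n) = 21n (ln n + ln 21) = 21n ln n + 21n ln 21.
Subtract 25n ln n: leading term is (21 − 25) n ln n = −4 n ln n. The next term is 21n ln 21 − 21n = 21(ln 21 − 1) n. Then the (1/2) ln(2π·21n) correction.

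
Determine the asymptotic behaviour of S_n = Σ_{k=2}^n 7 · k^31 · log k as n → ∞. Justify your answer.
S_n ~ 7 · n^32 log n / 32 − 7 · n^32 / 1024

By integral comparison, S_n = ∫_1^n 7 · x^31 · log x dx + O(n^31 · log n). For the integral, ∫ x^31 log x dx = n^32 log n / 32 − n^32/1024 (integration by parts). Hence S_n ~ 7 · n^32 log n / 32 − 7 · n^32 / 1024.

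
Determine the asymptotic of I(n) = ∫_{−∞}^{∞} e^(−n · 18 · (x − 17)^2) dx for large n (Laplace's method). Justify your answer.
I(n) = sqrt(π/(18n))

Here φ(x) = 18 · (x − 17)^2 has its unique minimum at x* = 17 with φ(x*) = 0 and φ''(x*) = 36. Laplace's method gives
  I(n) ~ e^(−n φ(x*)) · sqrt(2π / (n · φ''(x*))) = sqrt(2π / (36n)) = sqrt(π/(18n)).
This is exact: substituting u = (x − 17)·sqrt(18n) gives I(n) = (1/sqrt(18n)) ∫_{−∞}^{∞} e^(−u^2) du = sqrt(π/(18n)).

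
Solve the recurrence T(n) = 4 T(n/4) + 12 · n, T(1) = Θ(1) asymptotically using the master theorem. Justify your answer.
T(n) = Θ(n log n)

log_4 4 = 1, and f(n) = 12 · n = Θ(n^(log_4 4)). This is Case 2 of the master theorem: T(n) = Θ(f(n) · log n) = Θ(n log n).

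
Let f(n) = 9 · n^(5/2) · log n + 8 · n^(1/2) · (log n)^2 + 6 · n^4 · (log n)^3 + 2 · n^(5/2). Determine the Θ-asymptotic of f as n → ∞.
f(n) ∈ Θ(n^4 · (log n)^3)

Compare the terms by growth order. For large n, n^a · (log n)^b dominates n^a' · (log n)^b' iff a > a', or (a = a' and b > b'). Ranking the 4 terms shows the dominant one is 6 · n^4 · (log n)^3. Hence f(n) ∈ Θ(n^4 · (log n)^3).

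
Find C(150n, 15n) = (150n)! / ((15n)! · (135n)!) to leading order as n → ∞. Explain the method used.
C(150n, 15n) ~ (10000000000/387420489)^(15n) · sqrt(5/(9π·15n))

Write N = 15n. Apply Stirling to each factorial:
  (10N)! ~ sqrt(2π·10N) · (10N/e)^(10N),
  N! ~ sqrt(2π N) · (N/e)^N,
  (9N)! ~ sqrt(2π·9N) · (9N/e)^(9N).
The exponential factors combine to (10N)^(10N) / (N^N · (9N)^(9N)) = 10^(10N)/9^(9N) = (10^10/9^9)^N = (10000000000/387420489)^N.
The square-root prefactors combine to sqrt(2π·10N) / (sqrt(2π N)·sqrt(2π·9N)) = sqrt(10 / (2π·9·N)) = sqrt(5/(9π·15n)).
Substituting N = 15n: C(150n, 15n) ~ (10000000000/387420489)^(15n) · sqrt(5/(9π·15n)).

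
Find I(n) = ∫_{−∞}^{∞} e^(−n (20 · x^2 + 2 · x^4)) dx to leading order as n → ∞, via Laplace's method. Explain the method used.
I(n) ~ sqrt(π/(20n))

φ(x) = 20 · x^2 + 2 · x^4 has its unique global minimum at x* = 0 (since φ'(x) = 40x + 8x^3 = 0 only at x = 0 for real x with both coefficients positive, and φ → ∞ as |x| → ∞). At x* = 0, φ(0) = 0 and φ''(0) = 40. Laplace's method then gives
  I(n) ~ sqrt(2π / (n · φ''(0))) · e^(−n φ(0)) = sqrt(2π / (40n)) = sqrt(π/(20n)).
The 2 · x^4 term contributes only at subleading order (an O(1/n) relative correction).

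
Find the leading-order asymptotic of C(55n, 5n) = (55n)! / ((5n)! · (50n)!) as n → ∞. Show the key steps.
C(55n, 5n) ~ (285311670611/10000000000)^(5n) · sqrt(11/(20π·5n))

Write N = 5n. Apply Stirling to each factorial:
  (11N)! ~ sqrt(2π·11N) · (11N/e)^(11N),
  N! ~ sqrt(2π N) · (N/e)^N,
  (10N)! ~ sqrt(2π·10N) · (10N/e)^(10N).
The exponential factors combine to (11N)^(11N) / (N^N · (10N)^(10N)) = 11^(11N)/10^(10N) = (11^11/10^10)^N = (285311670611/10000000000)^N.
The square-root prefactors combine to sqrt(2π·11N) / (sqrt(2π N)·sqrt(2π·10N)) = sqrt(11 / (2π·10·N)) = sqrt(11/(20π·5n)).
Substituting N = 5n: C(55n, 5n) ~ (285311670611/10000000000)^(5n) · sqrt(11/(20π·5n)).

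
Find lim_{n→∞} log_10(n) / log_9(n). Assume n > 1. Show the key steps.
lim = ln(9) / ln(10) = log_10(9)

Change of base: log_10(n) = ln n / ln 10 and log_9(n) = ln n / ln 9. The ratio is (ln n / ln 10) · (ln 9 / ln n) = ln 9 / ln 10, a constant independent of n. So the limit is ln 9 / ln 10 = log_10(9).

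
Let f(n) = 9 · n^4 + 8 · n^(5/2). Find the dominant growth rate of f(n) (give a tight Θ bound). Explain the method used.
f(n) ∈ Θ(n^4)

Compare the terms by growth order. For large n, n^a · (log n)^b dominates n^a' · (log n)^b' iff a > a', or (a = a' and b > b'). Ranking the 2 terms shows the dominant one is 9 · n^4. Hence f(n) ∈ Θ(n^4).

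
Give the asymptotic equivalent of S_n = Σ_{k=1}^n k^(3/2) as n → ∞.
S_n ~ (2/5) · n^(5/2)

Integral comparison: Σ_{k=1}^n k^(3/2) = ∫_0^n x^(3/2) dx + O(n^(3/2)). The integral is n^(1 + 3/2) / (1 + 3/2) = n^((3+2)/2) / ((3+2)/2) = (2/5) · n^(5/2).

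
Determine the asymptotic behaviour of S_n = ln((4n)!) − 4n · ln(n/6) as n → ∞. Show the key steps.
S_n ~ 4n · (ln 24 − 1) + O(ln n)

Stirling: ln((4n)!) = 4n ln(4n) − 4n + O(ln n).
  S_n = 4n ln(4n) − 4n − 4n ln(n/6) + O(ln n)
      = 4n ln(4n) − 4n ln n + 4n ln 6 − 4n + O(ln n)
      = 4n ln 4 + 4n ln 6 − 4n + O(ln n)
      = 4n (ln 24 − 1) + O(ln n).
Numerically ln(24) − 1 ≈ 2.1781.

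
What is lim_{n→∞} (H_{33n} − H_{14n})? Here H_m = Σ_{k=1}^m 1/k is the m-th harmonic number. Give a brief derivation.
lim = ln(33/14)

Euler-Maclaurin gives H_m = ln m + γ + 1/(2m) + O(1/m^2). The γ and O(1/m) terms cancel in the difference:
  H_{33n} − H_{14n} = ln(33n) − ln(14n) + O(1/n) = ln(33/14) + O(1/n).
Hence the limit is ln(33/14).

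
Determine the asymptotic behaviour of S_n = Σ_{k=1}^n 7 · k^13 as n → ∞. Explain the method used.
S_n ~ n^14 / 2

By integral comparison (Euler-Maclaurin), Σ_{k=1}^n 7 · k^13 = 7 · ∫_0^n x^13 dx + O(n^13) = 7 · n^14/14 = n^14 / 2 + O(n^13). (Equivalently, Faulhaber's formula gives the same leading term.)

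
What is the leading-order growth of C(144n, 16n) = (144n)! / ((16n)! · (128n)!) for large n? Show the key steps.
C(144n, 16n) ~ (387420489/16777216)^(16n) · sqrt(9/(16π·16n))

Write N = 16n. Apply Stirling to each factorial:
  (9N)! ~ sqrt(2π·9N) · (9N/e)^(9N),
  N! ~ sqrt(2π N) · (N/e)^N,
  (8N)! ~ sqrt(2π·8N) · (8N/e)^(8N).
The exponential factors combine to (9N)^(9N) / (N^N · (8N)^(8N)) = 9^(9N)/8^(8N) = (9^9/8^8)^N = (387420489/16777216)^N.
The square-root prefactors combine to sqrt(2π·9N) / (sqrt(2π N)·sqrt(2π·8N)) = sqrt(9 / (2π·8·N)) = sqrt(9/(16π·16n)).
Substituting N = 16n: C(144n, 16n) ~ (387420489/16777216)^(16n) · sqrt(9/(16π·16n)).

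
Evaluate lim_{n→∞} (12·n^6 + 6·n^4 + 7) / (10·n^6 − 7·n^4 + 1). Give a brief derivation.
lim = 12/10 = 6/5

For large n the leading n^6 terms dominate both numerator and denominator. Dividing top and bottom by n^6, every other term tends to 0, leaving 12/10 = 6/5.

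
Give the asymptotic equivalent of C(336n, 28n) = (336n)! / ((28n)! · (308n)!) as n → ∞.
C(336n, 28n) ~ (8916100448256/285311670611)^(28n) · sqrt(6/(11π·28n))

Write N = 28n. Apply Stirling to each factorial:
  (12N)! ~ sqrt(2π·12N) · (12N/e)^(12N),
  N! ~ sqrt(2π N) · (N/e)^N,
  (11N)! ~ sqrt(2π·11N) · (11N/e)^(11N).
The exponential factors combine to (12N)^(12N) / (N^N · (11N)^(11N)) = 12^(12N)/11^(11N) = (12^12/11^11)^N = (8916100448256/285311670611)^N.
The square-root prefactors combine to sqrt(2π·12N) / (sqrt(2π N)·sqrt(2π·11N)) = sqrt(12 / (2π·11·N)) = sqrt(6/(11π·28n)).
Substituting N = 28n: C(336n, 28n) ~ (8916100448256/285311670611)^(28n) · sqrt(6/(11π·28n)).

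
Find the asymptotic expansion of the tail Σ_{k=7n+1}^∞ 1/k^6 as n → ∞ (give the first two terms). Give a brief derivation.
Σ_{k>7n} 1/k^6 = 1/(5 · (7n)^5) − 1/(2 · (7n)^6) + O(1/(7n)^7)

Compare to the integral: ∫_{7n}^∞ x^(−6) dx = [−x^(−5)/5]_{7n}^∞ = 1/((6−1)·(7n)^5). The Euler-Maclaurin correction adds −f(7n)/2 = −1/(2·(7n)^6). Euler-Maclaurin then gives
  Σ_{k>7n} 1/k^6 = ∫_{7n}^∞ dx/x^6 − 1/(2·(7n)^6) + O(1/(7n)^7).
(Equivalently this is ζ(6) − Σ_{k≤7n} 1/k^6.)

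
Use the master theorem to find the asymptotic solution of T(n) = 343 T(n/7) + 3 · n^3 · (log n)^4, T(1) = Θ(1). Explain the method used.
T(n) = Θ(n^3 · (log n)^5)

Here log_7 343 = 3 and f(n) = 3 · n^3 · (log n)^4 = Θ(n^(log_7 343) · (log n)^4). This is the extended Case 2 of the master theorem (f matches the critical exponent up to log factors), giving T(n) = Θ(n^(log_7 343) · (log n)^(4+1)) = Θ(n^3 · (log n)^5).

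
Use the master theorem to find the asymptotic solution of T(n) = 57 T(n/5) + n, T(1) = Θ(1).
T(n) = Θ(n^(log_5 57))

Master theorem: compare f(n) = n to n^(log_5 57) where log_5 57 ≈ 2.512. Since 1 < log_5 57, we have f(n) = O(n^(log_5 57 − ε)) for some ε > 0 — Case 1. Hence T(n) = Θ(n^(log_5 57)).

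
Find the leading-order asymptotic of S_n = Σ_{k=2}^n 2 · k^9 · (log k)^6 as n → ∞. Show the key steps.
S_n ~ n^10 · (log n)^6 / 5

By integral comparison, S_n = ∫_1^n 2 · x^9 · (log x)^6 dx + O(n^9 · (log n)^6). For the integral, the leading term of ∫_1^n x^9 (log x)^6 dx is n^10/10 · (log n)^6 (by repeated integration by parts; each step lowers the log-exponent and produces a relatively O(1/log n) correction). Hence S_n ~ n^10 · (log n)^6 / 5.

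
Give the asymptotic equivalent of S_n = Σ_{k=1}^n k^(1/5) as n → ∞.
S_n ~ (5/6) · n^(6/5)

Integral comparison: Σ_{k=1}^n k^(1/5) = ∫_0^n x^(1/5) dx + O(n^(1/5)). The integral is n^(1 + 1/5) / (1 + 1/5) = n^((1+5)/5) / ((1+5)/5) = (5/6) · n^(6/5).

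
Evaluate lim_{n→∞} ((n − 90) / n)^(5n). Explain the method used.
lim = e^(−450)

Rewrite as (1 − 90/n)^(5n). By the standard limit (1 + x/n)^n → e^x, we have (1 − 90/n)^n → e^(−90), and raising to the 5th power gives e^(−450).
More precisely, ln[(1 − 90/n)^(5n)] = 5n · ln(1 − 90/n) = 5n · (-90/n + O(1/n^2)) = -450 + O(1/n) → -450.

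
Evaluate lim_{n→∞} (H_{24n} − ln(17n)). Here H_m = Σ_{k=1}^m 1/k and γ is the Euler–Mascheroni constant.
lim = ln(24/17) + γ

By Euler-Maclaurin, H_m = ln m + γ + O(1/m). So
  H_{24n} − ln(17n) = ln(24n) + γ − ln(17n) + O(1/n)
                       = ln(24/17) + γ + O(1/n).
Hence the limit is ln(24/17) + γ.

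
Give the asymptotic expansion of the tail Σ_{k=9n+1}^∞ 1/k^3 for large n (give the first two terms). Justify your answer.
Σ_{k>9n} 1/k^3 = 1/(2 · (9n)^2) − 1/(2 · (9n)^3) + O(1/(9n)^4)

Compare to the integral: ∫_{9n}^∞ x^(−3) dx = [−x^(−2)/2]_{9n}^∞ = 1/((3−1)·(9n)^2). The Euler-Maclaurin correction adds −f(9n)/2 = −1/(2·(9n)^3). Euler-Maclaurin then gives
  Σ_{k>9n} 1/k^3 = ∫_{9n}^∞ dx/x^3 − 1/(2·(9n)^3) + O(1/(9n)^4).
(Equivalently this is ζ(3) − Σ_{k≤9n} 1/k^3.)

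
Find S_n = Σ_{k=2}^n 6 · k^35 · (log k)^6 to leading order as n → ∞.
S_n ~ n^36 · (log n)^6 / 6

By integral comparison, S_n = ∫_1^n 6 · x^35 · (log x)^6 dx + O(n^35 · (log n)^6). For the integral, the leading term of ∫_1^n x^35 (log x)^6 dx is n^36/36 · (log n)^6 (by repeated integration by parts; each step lowers the log-exponent and produces a relatively O(1/log n) correction). Hence S_n ~ n^36 · (log n)^6 / 6.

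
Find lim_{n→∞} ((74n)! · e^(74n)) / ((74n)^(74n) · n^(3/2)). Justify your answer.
lim = 0

Stirling: (74n)! ~ sqrt(2π·74n) · (74n/e)^(74n). Hence
  (74n)! · e^(74n) / (74n)^(74n) ~ sqrt(2π·74n).
Dividing by n^(3/2): sqrt(2π·74n) / n^(3/2) = sqrt(2π·74) · n^((1−3)/2), so the expression behaves like sqrt(2π·74) · n^((1−3)/2) → 0.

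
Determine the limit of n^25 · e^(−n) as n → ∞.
lim = 0

Exponentials with base > 1 dominate every fixed polynomial: for any fixed c, n^c / e^n → 0 as n → ∞ (e.g. by the ratio test, or since e^n grows faster than any power of n). Hence n^25 · e^(−n) = n^25 / e^n → 0.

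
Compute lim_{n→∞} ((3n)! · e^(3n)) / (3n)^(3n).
lim = ∞

Stirling: (3n)! ~ sqrt(2π·3n) · (3n/e)^(3n). Hence
  (3n)! · e^(3n) / (3n)^(3n) ~ sqrt(2π·3n) = sqrt(2π·3) · sqrt(n) → ∞.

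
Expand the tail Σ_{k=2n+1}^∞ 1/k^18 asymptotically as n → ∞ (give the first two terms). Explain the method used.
Σ_{k>2n} 1/k^18 = 1/(17 · (2n)^17) − 1/(2 · (2n)^18) + O(1/(2n)^19)

Compare to the integral: ∫_{2n}^∞ x^(−18) dx = [−x^(−17)/17]_{2n}^∞ = 1/((18−1)·(2n)^17). The Euler-Maclaurin correction adds −f(2n)/2 = −1/(2·(2n)^18). Euler-Maclaurin then gives
  Σ_{k>2n} 1/k^18 = ∫_{2n}^∞ dx/x^18 − 1/(2·(2n)^18) + O(1/(2n)^19).
(Equivalently this is ζ(18) − Σ_{k≤2n} 1/k^18.)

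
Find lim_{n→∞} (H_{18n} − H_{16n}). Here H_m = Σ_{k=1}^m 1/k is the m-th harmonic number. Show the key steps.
lim = ln(18/16) = ln(9/8)

Euler-Maclaurin gives H_m = ln m + γ + 1/(2m) + O(1/m^2). The γ and O(1/m) terms cancel in the difference:
  H_{18n} − H_{16n} = ln(18n) − ln(16n) + O(1/n) = ln(18/16) + O(1/n).
Hence the limit is ln(18/16) = ln(9/8).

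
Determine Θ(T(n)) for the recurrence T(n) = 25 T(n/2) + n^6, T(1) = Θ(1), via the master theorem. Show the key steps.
T(n) = Θ(n^6)

log_2 25 ≈ 4.644. f(n) = n^6 dominates n^(log_2 25) since 6 > 4.644, and the regularity condition a·f(n/b) = 25·(n/2)^6 = (25/64)·n^6 ≤ c·f(n) holds with c = 25/64 ≈ 0.391 < 1. So this is Case 3: T(n) = Θ(f(n)) = Θ(n^6).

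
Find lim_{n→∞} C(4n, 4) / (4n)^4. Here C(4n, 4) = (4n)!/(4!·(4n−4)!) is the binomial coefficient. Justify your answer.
lim = 1/4! = 1/24

With N = 4n → ∞: C(N, 4) / N^4 = [N(N−1)…(N−3)] / (4! · N^4) = (1/4!) · 1 · (1 − 1/(4n)) · (1 − 2/(4n)) · (1 − 3/(4n)). Each factor → 1 as N → ∞, so the limit is 1/4! = 1/24.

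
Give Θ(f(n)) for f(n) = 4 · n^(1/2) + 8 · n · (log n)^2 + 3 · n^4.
f(n) ∈ Θ(n^4)

Compare the terms by growth order. For large n, n^a · (log n)^b dominates n^a' · (log n)^b' iff a > a', or (a = a' and b > b'). Ranking the 3 terms shows the dominant one is 3 · n^4. Hence f(n) ∈ Θ(n^4).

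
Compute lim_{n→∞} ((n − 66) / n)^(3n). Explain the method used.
lim = e^(−198)

Rewrite as (1 − 66/n)^(3n). By the standard limit (1 + x/n)^n → e^x, we have (1 − 66/n)^n → e^(−66), and raising to the 3rd power gives e^(−198).
More precisely, ln[(1 − 66/n)^(3n)] = 3n · ln(1 − 66/n) = 3n · (-66/n + O(1/n^2)) = -198 + O(1/n) → -198.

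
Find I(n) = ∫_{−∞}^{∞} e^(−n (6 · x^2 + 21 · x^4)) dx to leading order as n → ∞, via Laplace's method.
I(n) ~ sqrt(π/(6n))

φ(x) = 6 · x^2 + 21 · x^4 has its unique global minimum at x* = 0 (since φ'(x) = 12x + 84x^3 = 0 only at x = 0 for real x with both coefficients positive, and φ → ∞ as |x| → ∞). At x* = 0, φ(0) = 0 and φ''(0) = 12. Laplace's method then gives
  I(n) ~ sqrt(2π / (n · φ''(0))) · e^(−n φ(0)) = sqrt(2π / (12n)) = sqrt(π/(6n)).
The 21 · x^4 term contributes only at subleading order (an O(1/n) relative correction).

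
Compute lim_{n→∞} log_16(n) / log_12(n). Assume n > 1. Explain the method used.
lim = ln(12) / ln(16) = log_16(12)

Change of base: log_16(n) = ln n / ln 16 and log_12(n) = ln n / ln 12. The ratio is (ln n / ln 16) · (ln 12 / ln n) = ln 12 / ln 16, a constant independent of n. So the limit is ln 12 / ln 16 = log_16(12).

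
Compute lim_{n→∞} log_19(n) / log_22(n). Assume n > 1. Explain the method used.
lim = ln(22) / ln(19) = log_19(22)

Change of base: log_19(n) = ln n / ln 19 and log_22(n) = ln n / ln 22. The ratio is (ln n / ln 19) · (ln 22 / ln n) = ln 22 / ln 19, a constant independent of n. So the limit is ln 22 / ln 19 = log_19(22).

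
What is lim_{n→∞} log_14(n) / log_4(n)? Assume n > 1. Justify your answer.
lim = ln(4) / ln(14) = log_14(4)

Change of base: log_14(n) = ln n / ln 14 and log_4(n) = ln n / ln 4. The ratio is (ln n / ln 14) · (ln 4 / ln n) = ln 4 / ln 14, a constant independent of n. So the limit is ln 4 / ln 14 = log_14(4).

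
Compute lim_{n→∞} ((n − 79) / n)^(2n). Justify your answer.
lim = e^(−158)

Rewrite as (1 − 79/n)^(2n). By the standard limit (1 + x/n)^n → e^x, we have (1 − 79/n)^n → e^(−79), and raising to the 2nd power gives e^(−158).
More precisely, ln[(1 − 79/n)^(2n)] = 2n · ln(1 − 79/n) = 2n · (-79/n + O(1/n^2)) = -158 + O(1/n) → -158.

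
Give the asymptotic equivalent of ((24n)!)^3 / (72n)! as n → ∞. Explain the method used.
((24n)!)^3/(72n)! ~ ((2π·24n)^(2/2) / sqrt(3)) · 3^(−3·24n)  →  0

Write N = 24n. Stirling: N! ~ sqrt(2π N)(N/e)^N and (3N)! ~ sqrt(2π·3N)·(3N/e)^(3N).
  (N!)^3/(3N)! ~ (2π N)^(3/2) (N/e)^(3N) / [sqrt(2π·3N) (3N/e)^(3N)]
     = (2π N)^(3/2) / sqrt(2π·3N) · (N/(3N))^(3N)
     = (2π N)^((3−1)/2) / sqrt(3) · 3^(−3N).
Since 3^3 > 1, the factor 3^(−3N) decays exponentially, so the ratio → 0. Substituting N = 24n gives the stated form.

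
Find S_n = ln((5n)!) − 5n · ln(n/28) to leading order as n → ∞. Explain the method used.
S_n ~ 5n · (ln 140 − 1) + O(ln n)

Stirling: ln((5n)!) = 5n ln(5n) − 5n + O(ln n).
  S_n = 5n ln(5n) − 5n − 5n ln(n/28) + O(ln n)
      = 5n ln(5n) − 5n ln n + 5n ln 28 − 5n + O(ln n)
      = 5n ln 5 + 5n ln 28 − 5n + O(ln n)
      = 5n (ln 140 − 1) + O(ln n).
Numerically ln(140) − 1 ≈ 3.9416.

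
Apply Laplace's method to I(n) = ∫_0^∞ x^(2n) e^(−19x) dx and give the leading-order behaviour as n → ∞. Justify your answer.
I(n) ~ (sqrt(2π·2n) / 19) · (2n/(19e))^(2n)

Write the integrand as exp(2n ln x − 19x) and set f(x) = 2n ln x − 19x. Then f'(x) = 2n/x − 19 = 0 at x* = 2n/19, and f''(x*) = −2n/x*^2 = −19^2/(2n). Laplace's method (interior maximum) gives
  I(n) ~ e^(f(x*)) · sqrt(2π / |f''(x*)|)
        = exp(2n ln(2n/19) − 2n) · sqrt(2π · 2n / 19^2)
        = (2n/19)^(2n) e^(−2n) · sqrt(2π·2n) / 19
        = (sqrt(2π·2n) / 19) · (2n/(19e))^(2n).
This matches Γ(2n+1)/19^(2n+1) with Stirling applied to Γ.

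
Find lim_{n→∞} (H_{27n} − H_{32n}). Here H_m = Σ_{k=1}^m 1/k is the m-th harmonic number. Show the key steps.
lim = ln(27/32)

Euler-Maclaurin gives H_m = ln m + γ + 1/(2m) + O(1/m^2). The γ and O(1/m) terms cancel in the difference:
  H_{27n} − H_{32n} = ln(27n) − ln(32n) + O(1/n) = ln(27/32) + O(1/n).
Hence the limit is ln(27/32).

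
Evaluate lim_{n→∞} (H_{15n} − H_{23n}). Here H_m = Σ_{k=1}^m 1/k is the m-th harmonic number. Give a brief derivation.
lim = ln(15/23)

Euler-Maclaurin gives H_m = ln m + γ + 1/(2m) + O(1/m^2). The γ and O(1/m) terms cancel in the difference:
  H_{15n} − H_{23n} = ln(15n) − ln(23n) + O(1/n) = ln(15/23) + O(1/n).
Hence the limit is ln(15/23).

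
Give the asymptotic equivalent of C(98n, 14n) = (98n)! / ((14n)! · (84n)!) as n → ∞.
C(98n, 14n) ~ (823543/46656)^(14n) · sqrt(7/(12π·14n))

Write N = 14n. Apply Stirling to each factorial:
  (7N)! ~ sqrt(2π·7N) · (7N/e)^(7N),
  N! ~ sqrt(2π N) · (N/e)^N,
  (6N)! ~ sqrt(2π·6N) · (6N/e)^(6N).
The exponential factors combine to (7N)^(7N) / (N^N · (6N)^(6N)) = 7^(7N)/6^(6N) = (7^7/6^6)^N = (823543/46656)^N.
The square-root prefactors combine to sqrt(2π·7N) / (sqrt(2π N)·sqrt(2π·6N)) = sqrt(7 / (2π·6·N)) = sqrt(7/(12π·14n)).
Substituting N = 14n: C(98n, 14n) ~ (823543/46656)^(14n) · sqrt(7/(12π·14n)).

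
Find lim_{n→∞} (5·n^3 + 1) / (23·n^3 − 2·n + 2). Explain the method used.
lim = 5/23

For large n the leading n^3 terms dominate both numerator and denominator. Dividing top and bottom by n^3, every other term tends to 0, leaving 5/23.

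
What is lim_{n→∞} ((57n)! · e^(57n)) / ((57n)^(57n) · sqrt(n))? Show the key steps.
lim = sqrt(2π·57)

Stirling: (57n)! ~ sqrt(2π·57n) · (57n/e)^(57n). Hence
  (57n)! · e^(57n) / (57n)^(57n) ~ sqrt(2π·57n).
Dividing by sqrt(n): sqrt(2π·57n) / sqrt(n) = sqrt(2π·57) · n^((1−1)/2), so the limit is sqrt(2π·57).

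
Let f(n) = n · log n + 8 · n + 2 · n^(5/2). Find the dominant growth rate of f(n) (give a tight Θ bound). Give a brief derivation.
f(n) ∈ Θ(n^(5/2))

Compare the terms by growth order. For large n, n^a · (log n)^b dominates n^a' · (log n)^b' iff a > a', or (a = a' and b > b'). Ranking the 3 terms shows the dominant one is 2 · n^(5/2). Hence f(n) ∈ Θ(n^(5/2)).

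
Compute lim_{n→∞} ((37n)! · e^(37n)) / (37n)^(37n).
lim = ∞

Stirling: (37n)! ~ sqrt(2π·37n) · (37n/e)^(37n). Hence
  (37n)! · e^(37n) / (37n)^(37n) ~ sqrt(2π·37n) = sqrt(2π·37) · sqrt(n) → ∞.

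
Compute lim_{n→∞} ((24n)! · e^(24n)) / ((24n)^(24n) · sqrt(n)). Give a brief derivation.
lim = sqrt(2π·24)

Stirling: (24n)! ~ sqrt(2π·24n) · (24n/e)^(24n). Hence
  (24n)! · e^(24n) / (24n)^(24n) ~ sqrt(2π·24n).
Dividing by sqrt(n): sqrt(2π·24n) / sqrt(n) = sqrt(2π·24) · n^((1−1)/2), so the limit is sqrt(2π·24).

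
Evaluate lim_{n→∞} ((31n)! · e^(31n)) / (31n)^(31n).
lim = ∞

Stirling: (31n)! ~ sqrt(2π·31n) · (31n/e)^(31n). Hence
  (31n)! · e^(31n) / (31n)^(31n) ~ sqrt(2π·31n) = sqrt(2π·31) · sqrt(n) → ∞.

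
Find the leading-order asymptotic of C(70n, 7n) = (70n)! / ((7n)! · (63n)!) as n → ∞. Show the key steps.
C(70n, 7n) ~ (10000000000/387420489)^(7n) · sqrt(5/(9π·7n))

Write N = 7n. Apply Stirling to each factorial:
  (10N)! ~ sqrt(2π·10N) · (10N/e)^(10N),
  N! ~ sqrt(2π N) · (N/e)^N,
  (9N)! ~ sqrt(2π·9N) · (9N/e)^(9N).
The exponential factors combine to (10N)^(10N) / (N^N · (9N)^(9N)) = 10^(10N)/9^(9N) = (10^10/9^9)^N = (10000000000/387420489)^N.
The square-root prefactors combine to sqrt(2π·10N) / (sqrt(2π N)·sqrt(2π·9N)) = sqrt(10 / (2π·9·N)) = sqrt(5/(9π·7n)).
Substituting N = 7n: C(70n, 7n) ~ (10000000000/387420489)^(7n) · sqrt(5/(9π·7n)).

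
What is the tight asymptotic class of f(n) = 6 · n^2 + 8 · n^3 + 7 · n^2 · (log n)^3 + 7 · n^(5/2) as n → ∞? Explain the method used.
f(n) ∈ Θ(n^3)

Compare the terms by growth order. For large n, n^a · (log n)^b dominates n^a' · (log n)^b' iff a > a', or (a = a' and b > b'). Ranking the 4 terms shows the dominant one is 8 · n^3. Hence f(n) ∈ Θ(n^3).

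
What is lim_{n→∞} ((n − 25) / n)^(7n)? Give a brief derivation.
lim = e^(−175)

Rewrite as (1 − 25/n)^(7n). By the standard limit (1 + x/n)^n → e^x, we have (1 − 25/n)^n → e^(−25), and raising to the 7th power gives e^(−175).
More precisely, ln[(1 − 25/n)^(7n)] = 7n · ln(1 − 25/n) = 7n · (-25/n + O(1/n^2)) = -175 + O(1/n) → -175.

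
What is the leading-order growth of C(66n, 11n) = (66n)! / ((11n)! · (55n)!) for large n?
C(66n, 11n) ~ (46656/3125)^(11n) · sqrt(3/(5π·11n))

Write N = 11n. Apply Stirling to each factorial:
  (6N)! ~ sqrt(2π·6N) · (6N/e)^(6N),
  N! ~ sqrt(2π N) · (N/e)^N,
  (5N)! ~ sqrt(2π·5N) · (5N/e)^(5N).
The exponential factors combine to (6N)^(6N) / (N^N · (5N)^(5N)) = 6^(6N)/5^(5N) = (6^6/5^5)^N = (46656/3125)^N.
The square-root prefactors combine to sqrt(2π·6N) / (sqrt(2π N)·sqrt(2π·5N)) = sqrt(6 / (2π·5·N)) = sqrt(3/(5π·11n)).
Substituting N = 11n: C(66n, 11n) ~ (46656/3125)^(11n) · sqrt(3/(5π·11n)).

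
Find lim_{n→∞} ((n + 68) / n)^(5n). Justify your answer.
lim = e^340

Rewrite as (1 + 68/n)^(5n). By the standard limit (1 + x/n)^n → e^x, we have (1 + 68/n)^n → e^68, and raising to the 5th power gives e^340.
More precisely, ln[(1 + 68/n)^(5n)] = 5n · ln(1 + 68/n) = 5n · (68/n + O(1/n^2)) = 340 + O(1/n) → 340.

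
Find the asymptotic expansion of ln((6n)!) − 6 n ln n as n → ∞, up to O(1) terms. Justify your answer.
ln((6n)!) − 6 n ln n = 6(ln 6 − 1) n + (1/2) ln(2π·6n) + O(1/n)

Stirling: ln((6n)!) = 6n ln(6n) − 6n + (1/2) ln(2π·6n) + O(1/n).
Since 6n ln(6n) = 6n ln n + 6n ln 6, subtracting 6n ln n cancels the n ln n term exactly. What remains is 6(ln 6 − 1) n + (1/2) ln(2π·6n) + O(1/n).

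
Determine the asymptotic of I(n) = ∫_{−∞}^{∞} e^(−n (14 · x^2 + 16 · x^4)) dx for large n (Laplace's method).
I(n) ~ sqrt(π/(14n))

φ(x) = 14 · x^2 + 16 · x^4 has its unique global minimum at x* = 0 (since φ'(x) = 28x + 64x^3 = 0 only at x = 0 for real x with both coefficients positive, and φ → ∞ as |x| → ∞). At x* = 0, φ(0) = 0 and φ''(0) = 28. Laplace's method then gives
  I(n) ~ sqrt(2π / (n · φ''(0))) · e^(−n φ(0)) = sqrt(2π / (28n)) = sqrt(π/(14n)).
The 16 · x^4 term contributes only at subleading order (an O(1/n) relative correction).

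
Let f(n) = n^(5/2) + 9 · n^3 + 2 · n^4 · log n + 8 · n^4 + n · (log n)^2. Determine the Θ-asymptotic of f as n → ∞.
f(n) ∈ Θ(n^4 · log n)

Compare the terms by growth order. For large n, n^a · (log n)^b dominates n^a' · (log n)^b' iff a > a', or (a = a' and b > b'). Ranking the 5 terms shows the dominant one is 2 · n^4 · log n. Hence f(n) ∈ Θ(n^4 · log n).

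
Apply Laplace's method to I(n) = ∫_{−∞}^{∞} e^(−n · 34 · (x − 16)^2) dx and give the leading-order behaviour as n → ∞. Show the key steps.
I(n) = sqrt(π/(34n))

Here φ(x) = 34 · (x − 16)^2 has its unique minimum at x* = 16 with φ(x*) = 0 and φ''(x*) = 68. Laplace's method gives
  I(n) ~ e^(−n φ(x*)) · sqrt(2π / (n · φ''(x*))) = sqrt(2π / (68n)) = sqrt(π/(34n)).
This is exact: substituting u = (x − 16)·sqrt(34n) gives I(n) = (1/sqrt(34n)) ∫_{−∞}^{∞} e^(−u^2) du = sqrt(π/(34n)).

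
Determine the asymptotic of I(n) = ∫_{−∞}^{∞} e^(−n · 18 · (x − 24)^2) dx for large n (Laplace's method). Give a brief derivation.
I(n) = sqrt(π/(18n))

Here φ(x) = 18 · (x − 24)^2 has its unique minimum at x* = 24 with φ(x*) = 0 and φ''(x*) = 36. Laplace's method gives
  I(n) ~ e^(−n φ(x*)) · sqrt(2π / (n · φ''(x*))) = sqrt(2π / (36n)) = sqrt(π/(18n)).
This is exact: substituting u = (x − 24)·sqrt(18n) gives I(n) = (1/sqrt(18n)) ∫_{−∞}^{∞} e^(−u^2) du = sqrt(π/(18n)).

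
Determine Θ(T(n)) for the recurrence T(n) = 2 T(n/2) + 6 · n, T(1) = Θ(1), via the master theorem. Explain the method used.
T(n) = Θ(n log n)

log_2 2 = 1, and f(n) = 6 · n = Θ(n^(log_2 2)). This is Case 2 of the master theorem: T(n) = Θ(f(n) · log n) = Θ(n log n).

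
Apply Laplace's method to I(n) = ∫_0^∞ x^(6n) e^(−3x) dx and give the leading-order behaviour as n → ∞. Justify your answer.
I(n) ~ (sqrt(2π·6n) / 3) · (6n/(3e))^(6n)

Write the integrand as exp(6n ln x − 3x) and set f(x) = 6n ln x − 3x. Then f'(x) = 6n/x − 3 = 0 at x* = 6n/3, and f''(x*) = −6n/x*^2 = −3^2/(6n). Laplace's method (interior maximum) gives
  I(n) ~ e^(f(x*)) · sqrt(2π / |f''(x*)|)
        = exp(6n ln(6n/3) − 6n) · sqrt(2π · 6n / 3^2)
        = (6n/3)^(6n) e^(−6n) · sqrt(2π·6n) / 3
        = (sqrt(2π·6n) / 3) · (6n/(3e))^(6n).
This matches Γ(6n+1)/3^(6n+1) with Stirling applied to Γ.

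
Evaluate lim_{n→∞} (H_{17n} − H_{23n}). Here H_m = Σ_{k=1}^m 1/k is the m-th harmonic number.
lim = ln(17/23)

Euler-Maclaurin gives H_m = ln m + γ + 1/(2m) + O(1/m^2). The γ and O(1/m) terms cancel in the difference:
  H_{17n} − H_{23n} = ln(17n) − ln(23n) + O(1/n) = ln(17/23) + O(1/n).
Hence the limit is ln(17/23).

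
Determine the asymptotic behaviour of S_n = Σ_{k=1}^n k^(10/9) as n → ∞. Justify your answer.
S_n ~ (9/19) · n^(19/9)

Integral comparison: Σ_{k=1}^n k^(10/9) = ∫_0^n x^(10/9) dx + O(n^(10/9)). The integral is n^(1 + 10/9) / (1 + 10/9) = n^((10+9)/9) / ((10+9)/9) = (9/19) · n^(19/9).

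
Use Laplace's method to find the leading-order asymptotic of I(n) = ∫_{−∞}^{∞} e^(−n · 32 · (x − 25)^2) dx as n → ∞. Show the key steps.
I(n) = sqrt(π/(32n))

Here φ(x) = 32 · (x − 25)^2 has its unique minimum at x* = 25 with φ(x*) = 0 and φ''(x*) = 64. Laplace's method gives
  I(n) ~ e^(−n φ(x*)) · sqrt(2π / (n · φ''(x*))) = sqrt(2π / (64n)) = sqrt(π/(32n)).
This is exact: substituting u = (x − 25)·sqrt(32n) gives I(n) = (1/sqrt(32n)) ∫_{−∞}^{∞} e^(−u^2) du = sqrt(π/(32n)).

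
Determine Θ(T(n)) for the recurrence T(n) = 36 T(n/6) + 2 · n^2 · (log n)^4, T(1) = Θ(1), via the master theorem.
T(n) = Θ(n^2 · (log n)^5)

Here log_6 36 = 2 and f(n) = 2 · n^2 · (log n)^4 = Θ(n^(log_6 36) · (log n)^4). This is the extended Case 2 of the master theorem (f matches the critical exponent up to log factors), giving T(n) = Θ(n^(log_6 36) · (log n)^(4+1)) = Θ(n^2 · (log n)^5).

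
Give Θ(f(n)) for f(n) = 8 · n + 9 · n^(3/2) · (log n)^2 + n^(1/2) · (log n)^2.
f(n) ∈ Θ(n^(3/2) · (log n)^2)

Compare the terms by growth order. For large n, n^a · (log n)^b dominates n^a' · (log n)^b' iff a > a', or (a = a' and b > b'). Ranking the 3 terms shows the dominant one is 9 · n^(3/2) · (log n)^2. Hence f(n) ∈ Θ(n^(3/2) · (log n)^2).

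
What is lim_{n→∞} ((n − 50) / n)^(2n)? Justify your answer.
lim = e^(−100)

Rewrite as (1 − 50/n)^(2n). By the standard limit (1 + x/n)^n → e^x, we have (1 − 50/n)^n → e^(−50), and raising to the 2nd power gives e^(−100).
More precisely, ln[(1 − 50/n)^(2n)] = 2n · ln(1 − 50/n) = 2n · (-50/n + O(1/n^2)) = -100 + O(1/n) → -100.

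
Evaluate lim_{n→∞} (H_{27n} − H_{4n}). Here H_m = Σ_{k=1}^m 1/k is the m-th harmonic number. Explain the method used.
lim = ln(27/4)

Euler-Maclaurin gives H_m = ln m + γ + 1/(2m) + O(1/m^2). The γ and O(1/m) terms cancel in the difference:
  H_{27n} − H_{4n} = ln(27n) − ln(4n) + O(1/n) = ln(27/4) + O(1/n).
Hence the limit is ln(27/4).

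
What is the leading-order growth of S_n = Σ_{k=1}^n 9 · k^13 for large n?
S_n ~ 9 · n^14 / 14

By integral comparison (Euler-Maclaurin), Σ_{k=1}^n 9 · k^13 = 9 · ∫_0^n x^13 dx + O(n^13) = 9 · n^14/14 + O(n^13). (Equivalently, Faulhaber's formula gives the same leading term.)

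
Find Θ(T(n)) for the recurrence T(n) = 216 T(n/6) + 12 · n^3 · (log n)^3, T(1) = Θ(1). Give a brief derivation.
T(n) = Θ(n^3 · (log n)^4)

Here log_6 216 = 3 and f(n) = 12 · n^3 · (log n)^3 = Θ(n^(log_6 216) · (log n)^3). This is the extended Case 2 of the master theorem (f matches the critical exponent up to log factors), giving T(n) = Θ(n^(log_6 216) · (log n)^(3+1)) = Θ(n^3 · (log n)^4).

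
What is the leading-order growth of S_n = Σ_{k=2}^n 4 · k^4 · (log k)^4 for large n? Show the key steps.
S_n ~ 4 · n^5 · (log n)^4 / 5

By integral comparison, S_n = ∫_1^n 4 · x^4 · (log x)^4 dx + O(n^4 · (log n)^4). For the integral, the leading term of ∫_1^n x^4 (log x)^4 dx is n^5/5 · (log n)^4 (by repeated integration by parts; each step lowers the log-exponent and produces a relatively O(1/log n) correction). Hence S_n ~ 4 · n^5 · (log n)^4 / 5.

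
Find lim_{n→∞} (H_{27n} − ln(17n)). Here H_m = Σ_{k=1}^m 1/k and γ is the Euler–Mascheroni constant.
lim = ln(27/17) + γ

By Euler-Maclaurin, H_m = ln m + γ + O(1/m). So
  H_{27n} − ln(17n) = ln(27n) + γ − ln(17n) + O(1/n)
                       = ln(27/17) + γ + O(1/n).
Hence the limit is ln(27/17) + γ.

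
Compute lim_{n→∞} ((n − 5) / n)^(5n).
lim = e^(−25)

Rewrite as (1 − 5/n)^(5n). By the standard limit (1 + x/n)^n → e^x, we have (1 − 5/n)^n → e^(−5), and raising to the 5th power gives e^(−25).
More precisely, ln[(1 − 5/n)^(5n)] = 5n · ln(1 − 5/n) = 5n · (-5/n + O(1/n^2)) = -25 + O(1/n) → -25.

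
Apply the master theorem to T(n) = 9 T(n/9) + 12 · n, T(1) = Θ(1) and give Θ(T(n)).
T(n) = Θ(n log n)

log_9 9 = 1, and f(n) = 12 · n = Θ(n^(log_9 9)). This is Case 2 of the master theorem: T(n) = Θ(f(n) · log n) = Θ(n log n).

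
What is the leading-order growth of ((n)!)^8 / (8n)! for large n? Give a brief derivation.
((n)!)^8/(8n)! ~ ((2π·n)^(7/2) / sqrt(8)) · 8^(−8·n)  →  0

Write N = n. Stirling: N! ~ sqrt(2π N)(N/e)^N and (8N)! ~ sqrt(2π·8N)·(8N/e)^(8N).
  (N!)^8/(8N)! ~ (2π N)^(8/2) (N/e)^(8N) / [sqrt(2π·8N) (8N/e)^(8N)]
     = (2π N)^(8/2) / sqrt(2π·8N) · (N/(8N))^(8N)
     = (2π N)^((8−1)/2) / sqrt(8) · 8^(−8N).
Since 8^8 > 1, the factor 8^(−8N) decays exponentially, so the ratio → 0. Substituting N = n gives the stated form.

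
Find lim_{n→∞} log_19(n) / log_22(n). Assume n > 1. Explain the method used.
lim = ln(22) / ln(19) = log_19(22)

Change of base: log_19(n) = ln n / ln 19 and log_22(n) = ln n / ln 22. The ratio is (ln n / ln 19) · (ln 22 / ln n) = ln 22 / ln 19, a constant independent of n. So the limit is ln 22 / ln 19 = log_19(22).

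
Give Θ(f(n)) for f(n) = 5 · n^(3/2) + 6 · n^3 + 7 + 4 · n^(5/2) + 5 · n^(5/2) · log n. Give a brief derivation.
f(n) ∈ Θ(n^3)

Compare the terms by growth order. For large n, n^a · (log n)^b dominates n^a' · (log n)^b' iff a > a', or (a = a' and b > b'). Ranking the 5 terms shows the dominant one is 6 · n^3. Hence f(n) ∈ Θ(n^3).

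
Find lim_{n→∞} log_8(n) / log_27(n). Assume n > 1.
lim = ln(27) / ln(8) = log_8(27)

Change of base: log_8(n) = ln n / ln 8 and log_27(n) = ln n / ln 27. The ratio is (ln n / ln 8) · (ln 27 / ln n) = ln 27 / ln 8, a constant independent of n. So the limit is ln 27 / ln 8 = log_8(27).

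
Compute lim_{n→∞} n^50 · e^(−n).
lim = 0

Exponentials with base > 1 dominate every fixed polynomial: for any fixed c, n^c / e^n → 0 as n → ∞ (e.g. by the ratio test, or since e^n grows faster than any power of n). Hence n^50 · e^(−n) = n^50 / e^n → 0.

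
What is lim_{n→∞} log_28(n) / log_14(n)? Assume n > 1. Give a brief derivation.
lim = ln(14) / ln(28) = log_28(14)

Change of base: log_28(n) = ln n / ln 28 and log_14(n) = ln n / ln 14. The ratio is (ln n / ln 28) · (ln 14 / ln n) = ln 14 / ln 28, a constant independent of n. So the limit is ln 14 / ln 28 = log_28(14).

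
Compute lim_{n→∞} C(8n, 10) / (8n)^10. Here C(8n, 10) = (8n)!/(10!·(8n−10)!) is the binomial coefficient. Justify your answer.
lim = 1/10! = 1/3628800

With N = 8n → ∞: C(N, 10) / N^10 = [N(N−1)…(N−9)] / (10! · N^10) = (1/10!) · 1 · (1 − 1/(8n)) · … · (1 − 9/(8n)). Each factor → 1 as N → ∞, so the limit is 1/10! = 1/3628800.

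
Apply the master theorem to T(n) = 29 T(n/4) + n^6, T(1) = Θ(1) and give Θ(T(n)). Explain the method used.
T(n) = Θ(n^6)

log_4 29 ≈ 2.429. f(n) = n^6 dominates n^(log_4 29) since 6 > 2.429, and the regularity condition a·f(n/b) = 29·(n/4)^6 = (29/4096)·n^6 ≤ c·f(n) holds with c = 29/4096 ≈ 0.00708 < 1. So this is Case 3: T(n) = Θ(f(n)) = Θ(n^6).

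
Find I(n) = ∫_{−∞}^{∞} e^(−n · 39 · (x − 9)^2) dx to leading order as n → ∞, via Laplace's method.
I(n) = sqrt(π/(39n))

Here φ(x) = 39 · (x − 9)^2 has its unique minimum at x* = 9 with φ(x*) = 0 and φ''(x*) = 78. Laplace's method gives
  I(n) ~ e^(−n φ(x*)) · sqrt(2π / (n · φ''(x*))) = sqrt(2π / (78n)) = sqrt(π/(39n)).
This is exact: substituting u = (x − 9)·sqrt(39n) gives I(n) = (1/sqrt(39n)) ∫_{−∞}^{∞} e^(−u^2) du = sqrt(π/(39n)).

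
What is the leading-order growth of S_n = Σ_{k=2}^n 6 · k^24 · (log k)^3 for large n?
S_n ~ 6 · n^25 · (log n)^3 / 25

By integral comparison, S_n = ∫_1^n 6 · x^24 · (log x)^3 dx + O(n^24 · (log n)^3). For the integral, the leading term of ∫_1^n x^24 (log x)^3 dx is n^25/25 · (log n)^3 (by repeated integration by parts; each step lowers the log-exponent and produces a relatively O(1/log n) correction). Hence S_n ~ 6 · n^25 · (log n)^3 / 25.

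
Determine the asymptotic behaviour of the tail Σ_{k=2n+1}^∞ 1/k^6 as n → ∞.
Σ_{k>2n} 1/k^6 ~ 1/(5 · (2n)^5)

Compare to the integral: ∫_{2n}^∞ x^(−6) dx = [−x^(−5)/5]_{2n}^∞ = 1/((6−1)·(2n)^5). Euler-Maclaurin then gives
  Σ_{k>2n} 1/k^6 = ∫_{2n}^∞ dx/x^6 − 1/(2·(2n)^6) + O(1/(2n)^7).
(Equivalently this is ζ(6) − Σ_{k≤2n} 1/k^6.)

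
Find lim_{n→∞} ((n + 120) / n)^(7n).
lim = e^840

Rewrite as (1 + 120/n)^(7n). By the standard limit (1 + x/n)^n → e^x, we have (1 + 120/n)^n → e^120, and raising to the 7th power gives e^840.
More precisely, ln[(1 + 120/n)^(7n)] = 7n · ln(1 + 120/n) = 7n · (120/n + O(1/n^2)) = 840 + O(1/n) → 840.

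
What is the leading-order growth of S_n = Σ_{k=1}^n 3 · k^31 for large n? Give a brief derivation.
S_n ~ 3 · n^32 / 32

By integral comparison (Euler-Maclaurin), Σ_{k=1}^n 3 · k^31 = 3 · ∫_0^n x^31 dx + O(n^31) = 3 · n^32/32 + O(n^31). (Equivalently, Faulhaber's formula gives the same leading term.)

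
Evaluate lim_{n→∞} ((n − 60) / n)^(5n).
lim = e^(−300)

Rewrite as (1 − 60/n)^(5n). By the standard limit (1 + x/n)^n → e^x, we have (1 − 60/n)^n → e^(−60), and raising to the 5th power gives e^(−300).
More precisely, ln[(1 − 60/n)^(5n)] = 5n · ln(1 − 60/n) = 5n · (-60/n + O(1/n^2)) = -300 + O(1/n) → -300.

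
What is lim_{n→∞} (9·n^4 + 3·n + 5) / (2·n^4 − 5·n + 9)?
lim = 9/2

For large n the leading n^4 terms dominate both numerator and denominator. Dividing top and bottom by n^4, every other term tends to 0, leaving 9/2.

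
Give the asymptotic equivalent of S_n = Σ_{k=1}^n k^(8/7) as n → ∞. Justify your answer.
S_n ~ (7/15) · n^(15/7)

Integral comparison: Σ_{k=1}^n k^(8/7) = ∫_0^n x^(8/7) dx + O(n^(8/7)). The integral is n^(1 + 8/7) / (1 + 8/7) = n^((8+7)/7) / ((8+7)/7) = (7/15) · n^(15/7).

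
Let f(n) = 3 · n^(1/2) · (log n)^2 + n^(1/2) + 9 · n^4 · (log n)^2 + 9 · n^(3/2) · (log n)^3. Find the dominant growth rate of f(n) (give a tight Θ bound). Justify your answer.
f(n) ∈ Θ(n^4 · (log n)^2)

Compare the terms by growth order. For large n, n^a · (log n)^b dominates n^a' · (log n)^b' iff a > a', or (a = a' and b > b'). Ranking the 4 terms shows the dominant one is 9 · n^4 · (log n)^2. Hence f(n) ∈ Θ(n^4 · (log n)^2).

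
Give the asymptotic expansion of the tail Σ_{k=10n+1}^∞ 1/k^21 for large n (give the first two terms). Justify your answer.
Σ_{k>10n} 1/k^21 = 1/(20 · (10n)^20) − 1/(2 · (10n)^21) + O(1/(10n)^22)

Compare to the integral: ∫_{10n}^∞ x^(−21) dx = [−x^(−20)/20]_{10n}^∞ = 1/((21−1)·(10n)^20). The Euler-Maclaurin correction adds −f(10n)/2 = −1/(2·(10n)^21). Euler-Maclaurin then gives
  Σ_{k>10n} 1/k^21 = ∫_{10n}^∞ dx/x^21 − 1/(2·(10n)^21) + O(1/(10n)^22).
(Equivalently this is ζ(21) − Σ_{k≤10n} 1/k^21.)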